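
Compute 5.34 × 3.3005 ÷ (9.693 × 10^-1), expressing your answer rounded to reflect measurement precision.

18.2

5.34 × 3.3005 ÷ (9.693 × 10^-1) = 18.1828845559…
Multiplication/division keeps the fewest significant figures: 5.34 → 3 s.f., 3.3005 → 5 s.f., 9.693 × 10^-1 → 4 s.f.; limit is 3.
Rounded to 3 significant figures: 18.2.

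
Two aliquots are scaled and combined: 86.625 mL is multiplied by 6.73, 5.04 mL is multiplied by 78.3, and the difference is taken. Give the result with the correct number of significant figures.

86.625 × 6.73 = 582.98625 → 583 mL (3 s.f., last digit at the 10^0 place).
5.04 × 78.3 = 394.632 → 395 mL (3 s.f., last digit at the 10^0 place).
Difference: 188.35425 mL; keep the coarser place, 10^0.
Result: 188 mL.

188 mL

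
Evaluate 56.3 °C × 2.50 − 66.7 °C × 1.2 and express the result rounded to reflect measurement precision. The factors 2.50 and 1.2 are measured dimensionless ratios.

56.3 × 2.50 = 140.75 → 141 °C (3 s.f., last digit at the 10^0 place).
66.7 × 1.2 = 80.04 → 80. °C (2 s.f., last digit at the 10^0 place).
Difference: 60.71 °C; keep the coarser place, 10^0.
Result: 61 °C.

61 °C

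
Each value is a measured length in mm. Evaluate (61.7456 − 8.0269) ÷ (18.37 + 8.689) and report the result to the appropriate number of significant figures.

1.985

61.7456 − 8.0269 = 53.7187, limited to 4 d.p. → 6 s.f.; 18.37 + 8.689 = 27.059, limited to 2 d.p. → 4 s.f.
Carrying full precision, 53.7187 ÷ 27.059 = 1.98524335711…; keep min(6, 4) = 4 s.f.
Rounded to 4 significant figures: 1.985.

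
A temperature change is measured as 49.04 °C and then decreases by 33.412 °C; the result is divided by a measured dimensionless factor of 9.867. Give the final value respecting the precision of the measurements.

1.584 °C

49.04 °C − 33.412 °C = 15.628 °C; the difference is limited to 2 decimal places (4 s.f.).
Carrying full precision, 15.628 ÷ 9.867 = 1.58386540995… °C; 9.867 has 4 s.f., so the result keeps min(4, 4) = 4 s.f.
Rounded to 4 significant figures: 1.584 °C.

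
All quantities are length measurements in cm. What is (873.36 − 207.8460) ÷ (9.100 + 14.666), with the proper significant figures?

873.36 − 207.8460 = 665.5140, limited to 2 d.p. → 5 s.f.; 9.100 + 14.666 = 23.766, limited to 3 d.p. → 5 s.f.
Carrying full precision, 665.5140 ÷ 23.766 = 28.0027770765…; keep min(5, 5) = 5 s.f.
Rounded to 5 significant figures: 28.003.

28.003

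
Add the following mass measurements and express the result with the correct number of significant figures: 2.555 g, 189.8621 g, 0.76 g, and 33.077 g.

2.555 g + 189.8621 g + 0.76 g + 33.077 g = 226.2541 g.
Addition/subtraction keeps the fewest decimal places: 2.555 → 3 decimal places, 189.8621 → 4 decimal places, 0.76 → 2 decimal places, 33.077 → 3 decimal places; limit is 2.
Rounded to 2 decimal places: 226.25 g.

226.25 g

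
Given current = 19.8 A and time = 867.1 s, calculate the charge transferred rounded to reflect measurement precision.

1.72 × 10⁴ C

charge transferred = 19.8 A × 867.1 s = 17168.58 C.
19.8 has 3 significant figures; 867.1 has 4.
Division/multiplication keeps the fewest: 3 significant figures.
Rounded: 1.72 × 10⁴ C.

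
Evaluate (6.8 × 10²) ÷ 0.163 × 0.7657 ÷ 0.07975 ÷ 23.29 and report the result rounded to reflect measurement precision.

(6.8 × 10²) ÷ 0.163 × 0.7657 ÷ 0.07975 ÷ 23.29 = 1719.80724885…
Multiplication/division keeps the fewest significant figures: 6.8 × 10² → 2 s.f., 0.163 → 3 s.f., 0.7657 → 4 s.f., 0.07975 → 4 s.f., 23.29 → 4 s.f.; limit is 2.
Rounded to 2 significant figures: 1.7 × 10³.

1.7 × 10³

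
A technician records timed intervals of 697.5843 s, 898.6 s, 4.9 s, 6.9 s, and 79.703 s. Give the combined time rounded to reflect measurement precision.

697.5843 s + 898.6 s + 4.9 s + 6.9 s + 79.703 s = 1687.6873 s.
Addition/subtraction keeps the fewest decimal places: 697.5843 → 4 decimal places, 898.6 → 1 decimal place, 4.9 → 1 decimal place, 6.9 → 1 decimal place, 79.703 → 3 decimal places; limit is 1.
Rounded to 1 decimal place: 1687.7 s.

1687.7 s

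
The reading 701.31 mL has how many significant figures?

5

701.31: zeros between nonzero digits are significant.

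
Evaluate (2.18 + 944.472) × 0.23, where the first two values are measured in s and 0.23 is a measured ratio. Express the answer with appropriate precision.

2.18 s + 944.472 s = 946.652 s; the sum is limited to 2 decimal places (5 s.f.).
Carrying full precision, 946.652 × 0.23 = 217.72996 s; 0.23 has 2 s.f., so the result keeps min(5, 2) = 2 s.f.
Rounded to 2 significant figures: 2.2 × 10^2 s.

2.2 × 10^2 s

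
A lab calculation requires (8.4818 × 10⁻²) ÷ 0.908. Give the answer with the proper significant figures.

(8.4818 × 10⁻²) ÷ 0.908 = 0.0934118942731…
Multiplication/division keeps the fewest significant figures: 8.4818 × 10⁻² → 5 s.f., 0.908 → 3 s.f.; limit is 3.
Rounded to 3 significant figures: 9.34 × 10⁻².

9.34 × 10⁻²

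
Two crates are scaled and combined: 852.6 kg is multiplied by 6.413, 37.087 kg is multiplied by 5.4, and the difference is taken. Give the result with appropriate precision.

5.27 × 10^3 kg

852.6 × 6.413 = 5467.7238 → 5468 kg (4 s.f., last digit at the 10^0 place).
37.087 × 5.4 = 200.2698 → 2.0 × 10^2 kg (2 s.f., last digit at the 10^1 place).
Difference: 5267.454 kg; keep the coarser place, 10^1.
Result: 5.27 × 10^3 kg.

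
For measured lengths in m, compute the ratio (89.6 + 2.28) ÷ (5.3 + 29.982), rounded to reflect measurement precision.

2.60

89.6 + 2.28 = 91.88, limited to 1 d.p. → 3 s.f.; 5.3 + 29.982 = 35.282, limited to 1 d.p. → 3 s.f.
Carrying full precision, 91.88 ÷ 35.282 = 2.60416076186…; keep min(3, 3) = 3 s.f.
Rounded to 3 significant figures: 2.60.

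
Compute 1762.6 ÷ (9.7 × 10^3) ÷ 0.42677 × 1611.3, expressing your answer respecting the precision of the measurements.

6.9 × 10^2

1762.6 ÷ (9.7 × 10^3) ÷ 0.42677 × 1611.3 = 686.063880953…
Multiplication/division keeps the fewest significant figures: 1762.6 → 5 s.f., 9.7 × 10^3 → 2 s.f., 0.42677 → 5 s.f., 1611.3 → 5 s.f.; limit is 2.
Rounded to 2 significant figures: 6.9 × 10^2.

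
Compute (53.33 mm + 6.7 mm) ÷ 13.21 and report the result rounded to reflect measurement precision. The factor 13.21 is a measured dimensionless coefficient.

4.54 mm

53.33 mm + 6.7 mm = 60.03 mm; the sum is limited to 1 decimal place (3 s.f.).
Carrying full precision, 60.03 ÷ 13.21 = 4.54428463285… mm; 13.21 has 4 s.f., so the result keeps min(3, 4) = 3 s.f.
Rounded to 3 significant figures: 4.54 mm.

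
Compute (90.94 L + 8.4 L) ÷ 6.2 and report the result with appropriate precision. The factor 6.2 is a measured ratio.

16 L

90.94 L + 8.4 L = 99.34 L; the sum is limited to 1 decimal place (3 s.f.).
Carrying full precision, 99.34 ÷ 6.2 = 16.0225806452… L; 6.2 has 2 s.f., so the result keeps min(3, 2) = 2 s.f.
Rounded to 2 significant figures: 16 L.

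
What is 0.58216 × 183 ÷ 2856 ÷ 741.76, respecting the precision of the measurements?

5.03 × 10⁻⁵

0.58216 × 183 ÷ 2856 ÷ 741.76 = 0.0000502888655462…
Multiplication/division keeps the fewest significant figures: 0.58216 → 5 s.f., 183 → 3 s.f., 2856 → 4 s.f., 741.76 → 5 s.f.; limit is 3.
Rounded to 3 significant figures: 5.03 × 10⁻⁵.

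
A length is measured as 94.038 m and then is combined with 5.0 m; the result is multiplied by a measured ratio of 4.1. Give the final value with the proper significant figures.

4.1 × 10² m

94.038 m + 5.0 m = 99.038 m; the sum is limited to 1 decimal place (3 s.f.).
Carrying full precision, 99.038 × 4.1 = 406.0558 m; 4.1 has 2 s.f., so the result keeps min(3, 2) = 2 s.f.
Rounded to 2 significant figures: 4.1 × 10² m.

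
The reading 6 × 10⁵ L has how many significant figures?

6 × 10⁵: in scientific notation every digit of the coefficient is significant.

1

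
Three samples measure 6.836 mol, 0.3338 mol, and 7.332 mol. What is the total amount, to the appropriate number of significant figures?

6.836 mol + 0.3338 mol + 7.332 mol = 14.5018 mol.
Addition/subtraction keeps the fewest decimal places: 6.836 → 3 decimal places, 0.3338 → 4 decimal places, 7.332 → 3 decimal places; limit is 3.
Rounded to 3 decimal places: 14.502 mol.

14.502 mol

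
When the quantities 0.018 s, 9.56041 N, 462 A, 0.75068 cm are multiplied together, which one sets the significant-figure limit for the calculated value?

0.018 s → 2 s.f.; 9.56041 N → 6 s.f.; 462 A → 3 s.f.; 0.75068 cm → 5 s.f.
The fewest is 2 significant figures, from 0.018 s.

0.018 s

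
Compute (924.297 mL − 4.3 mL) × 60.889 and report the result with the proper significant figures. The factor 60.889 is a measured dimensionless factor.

5.602 × 10⁴ mL

924.297 mL − 4.3 mL = 919.997 mL; the difference is limited to 1 decimal place (4 s.f.).
Carrying full precision, 919.997 × 60.889 = 56017.697333 mL; 60.889 has 5 s.f., so the result keeps min(4, 5) = 4 s.f.
Rounded to 4 significant figures: 5.602 × 10⁴ mL.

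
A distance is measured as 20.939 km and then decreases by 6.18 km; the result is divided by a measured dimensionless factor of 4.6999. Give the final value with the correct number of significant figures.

20.939 km − 6.18 km = 14.759 km; the difference is limited to 2 decimal places (4 s.f.).
Carrying full precision, 14.759 ÷ 4.6999 = 3.14027958042… km; 4.6999 has 5 s.f., so the result keeps min(4, 5) = 4 s.f.
Rounded to 4 significant figures: 3.140 km.

3.140 km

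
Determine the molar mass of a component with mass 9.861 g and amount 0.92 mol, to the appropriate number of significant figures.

molar mass = 9.861 g ÷ 0.92 mol = 10.7184782609… g/mol.
9.861 has 4 significant figures; 0.92 has 2.
Division/multiplication keeps the fewest: 2 significant figures.
Rounded: 11 g/mol.

11 g/mol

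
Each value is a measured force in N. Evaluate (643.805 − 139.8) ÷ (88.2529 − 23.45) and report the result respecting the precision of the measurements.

7.778

643.805 − 139.8 = 504.005, limited to 1 d.p. → 4 s.f.; 88.2529 − 23.45 = 64.8029, limited to 2 d.p. → 4 s.f.
Carrying full precision, 504.005 ÷ 64.8029 = 7.77750687083…; keep min(4, 4) = 4 s.f.
Rounded to 4 significant figures: 7.778.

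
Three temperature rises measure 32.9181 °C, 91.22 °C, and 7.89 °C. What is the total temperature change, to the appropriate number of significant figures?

32.9181 °C + 91.22 °C + 7.89 °C = 132.0281 °C.
Addition/subtraction keeps the fewest decimal places: 32.9181 → 4 decimal places, 91.22 → 2 decimal places, 7.89 → 2 decimal places; limit is 2.
Rounded to 2 decimal places: 132.03 °C.

132.03 °C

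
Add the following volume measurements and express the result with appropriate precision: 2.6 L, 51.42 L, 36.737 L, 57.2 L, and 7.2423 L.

2.6 L + 51.42 L + 36.737 L + 57.2 L + 7.2423 L = 155.1993 L.
Addition/subtraction keeps the fewest decimal places: 2.6 → 1 decimal place, 51.42 → 2 decimal places, 36.737 → 3 decimal places, 57.2 → 1 decimal place, 7.2423 → 4 decimal places; limit is 1.
Rounded to 1 decimal place: 155.2 L.

155.2 L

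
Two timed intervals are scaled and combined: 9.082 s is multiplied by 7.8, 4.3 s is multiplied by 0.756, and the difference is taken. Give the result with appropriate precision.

68 s

9.082 × 7.8 = 70.8396 → 71 s (2 s.f., last digit at the 10^0 place).
4.3 × 0.756 = 3.2508 → 3.3 s (2 s.f., last digit at the 10^-1 place).
Difference: 67.5888 s; keep the coarser place, 10^0.
Result: 68 s.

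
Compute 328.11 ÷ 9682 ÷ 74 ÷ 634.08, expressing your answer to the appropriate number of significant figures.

328.11 ÷ 9682 ÷ 74 ÷ 634.08 = 7.22235138031 × 10^-7…
Multiplication/division keeps the fewest significant figures: 328.11 → 5 s.f., 9682 → 4 s.f., 74 → 2 s.f., 634.08 → 5 s.f.; limit is 2.
Rounded to 2 significant figures: 7.2 × 10⁻⁷.

7.2 × 10⁻⁷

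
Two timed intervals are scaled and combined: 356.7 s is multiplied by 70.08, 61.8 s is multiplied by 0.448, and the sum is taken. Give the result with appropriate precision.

2.503 × 10⁴ s

356.7 × 70.08 = 24997.536 → 2.500 × 10⁴ s (4 s.f., last digit at the 10^1 place).
61.8 × 0.448 = 27.6864 → 27.7 s (3 s.f., last digit at the 10^-1 place).
Sum: 25025.2224 s; keep the coarser place, 10^1.
Result: 2.503 × 10⁴ s.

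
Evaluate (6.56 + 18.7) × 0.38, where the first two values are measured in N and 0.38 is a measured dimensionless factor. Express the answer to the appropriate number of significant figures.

9.6 N

6.56 N + 18.7 N = 25.26 N; the sum is limited to 1 decimal place (3 s.f.).
Carrying full precision, 25.26 × 0.38 = 9.5988 N; 0.38 has 2 s.f., so the result keeps min(3, 2) = 2 s.f.
Rounded to 2 significant figures: 9.6 N.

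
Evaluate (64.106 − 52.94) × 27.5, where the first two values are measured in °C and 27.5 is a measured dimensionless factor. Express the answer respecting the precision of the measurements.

64.106 °C − 52.94 °C = 11.166 °C; the difference is limited to 2 decimal places (4 s.f.).
Carrying full precision, 11.166 × 27.5 = 307.065 °C; 27.5 has 3 s.f., so the result keeps min(4, 3) = 3 s.f.
Rounded to 3 significant figures: 307 °C.

307 °C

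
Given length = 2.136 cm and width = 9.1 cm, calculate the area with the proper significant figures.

area = 2.136 cm × 9.1 cm = 19.4376 cm².
2.136 has 4 significant figures; 9.1 has 2.
Division/multiplication keeps the fewest: 2 significant figures.
Rounded: 19 cm².

19 cm²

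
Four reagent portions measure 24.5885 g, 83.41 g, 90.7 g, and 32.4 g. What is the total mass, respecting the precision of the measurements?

24.5885 g + 83.41 g + 90.7 g + 32.4 g = 231.0985 g.
Addition/subtraction keeps the fewest decimal places: 24.5885 → 4 decimal places, 83.41 → 2 decimal places, 90.7 → 1 decimal place, 32.4 → 1 decimal place; limit is 1.
Rounded to 1 decimal place: 2.311 × 10² g.

2.311 × 10² g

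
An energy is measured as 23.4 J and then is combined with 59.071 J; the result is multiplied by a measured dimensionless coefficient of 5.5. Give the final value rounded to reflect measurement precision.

4.5 × 10^2 J

23.4 J + 59.071 J = 82.471 J; the sum is limited to 1 decimal place (3 s.f.).
Carrying full precision, 82.471 × 5.5 = 453.5905 J; 5.5 has 2 s.f., so the result keeps min(3, 2) = 2 s.f.
Rounded to 2 significant figures: 4.5 × 10^2 J.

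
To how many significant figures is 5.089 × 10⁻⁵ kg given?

5.089 × 10⁻⁵: in scientific notation every digit of the coefficient is significant.

4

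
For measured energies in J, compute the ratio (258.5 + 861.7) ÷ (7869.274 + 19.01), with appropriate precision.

258.5 + 861.7 = 1120.2, limited to 1 d.p. → 5 s.f.; 7869.274 + 19.01 = 7888.284, limited to 2 d.p. → 6 s.f.
Carrying full precision, 1120.2 ÷ 7888.284 = 0.142008071717…; keep min(5, 6) = 5 s.f.
Rounded to 5 significant figures: 0.14201.

0.14201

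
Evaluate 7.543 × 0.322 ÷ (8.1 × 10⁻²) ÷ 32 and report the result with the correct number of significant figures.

0.94

7.543 × 0.322 ÷ (8.1 × 10⁻²) ÷ 32 = 0.937054783951…
Multiplication/division keeps the fewest significant figures: 7.543 → 4 s.f., 0.322 → 3 s.f., 8.1 × 10⁻² → 2 s.f., 32 → 2 s.f.; limit is 2.
Rounded to 2 significant figures: 0.94.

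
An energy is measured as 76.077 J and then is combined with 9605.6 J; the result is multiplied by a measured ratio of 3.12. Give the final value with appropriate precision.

76.077 J + 9605.6 J = 9681.677 J; the sum is limited to 1 decimal place (5 s.f.).
Carrying full precision, 9681.677 × 3.12 = 30206.83224 J; 3.12 has 3 s.f., so the result keeps min(5, 3) = 3 s.f.
Rounded to 3 significant figures: 3.02 × 10⁴ J.

3.02 × 10⁴ J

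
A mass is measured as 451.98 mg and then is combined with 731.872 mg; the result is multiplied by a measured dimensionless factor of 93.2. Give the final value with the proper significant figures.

451.98 mg + 731.872 mg = 1183.852 mg; the sum is limited to 2 decimal places (6 s.f.).
Carrying full precision, 1183.852 × 93.2 = 110335.0064 mg; 93.2 has 3 s.f., so the result keeps min(6, 3) = 3 s.f.
Rounded to 3 significant figures: 1.10 × 10^5 mg.

1.10 × 10^5 mg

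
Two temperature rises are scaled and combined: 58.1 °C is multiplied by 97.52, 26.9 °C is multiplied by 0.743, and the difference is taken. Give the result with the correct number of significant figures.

5.65 × 10^3 °C

58.1 × 97.52 = 5665.912 → 5.67 × 10^3 °C (3 s.f., last digit at the 10^1 place).
26.9 × 0.743 = 19.9867 → 20.0 °C (3 s.f., last digit at the 10^-1 place).
Difference: 5645.9253 °C; keep the coarser place, 10^1.
Result: 5.65 × 10^3 °C.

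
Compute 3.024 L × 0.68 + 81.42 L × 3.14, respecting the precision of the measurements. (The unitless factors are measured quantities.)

258 L

3.024 × 0.68 = 2.05632 → 2.1 L (2 s.f., last digit at the 10^-1 place).
81.42 × 3.14 = 255.6588 → 256 L (3 s.f., last digit at the 10^0 place).
Sum: 257.71512 L; keep the coarser place, 10^0.
Result: 258 L.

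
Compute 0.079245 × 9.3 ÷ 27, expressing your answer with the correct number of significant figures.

0.079245 × 9.3 ÷ 27 = 0.0272955
Multiplication/division keeps the fewest significant figures: 0.079245 → 5 s.f., 9.3 → 2 s.f., 27 → 2 s.f.; limit is 2.
Rounded to 2 significant figures: 2.7 × 10⁻².

2.7 × 10⁻²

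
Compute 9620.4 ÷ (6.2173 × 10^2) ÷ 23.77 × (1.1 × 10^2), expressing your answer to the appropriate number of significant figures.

72

9620.4 ÷ (6.2173 × 10^2) ÷ 23.77 × (1.1 × 10^2) = 71.6068895685…
Multiplication/division keeps the fewest significant figures: 9620.4 → 5 s.f., 6.2173 × 10^2 → 5 s.f., 23.77 → 4 s.f., 1.1 × 10^2 → 2 s.f.; limit is 2.
Rounded to 2 significant figures: 72.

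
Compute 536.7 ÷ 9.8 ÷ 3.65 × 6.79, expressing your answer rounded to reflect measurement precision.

536.7 ÷ 9.8 ÷ 3.65 × 6.79 = 101.878473581…
Multiplication/division keeps the fewest significant figures: 536.7 → 4 s.f., 9.8 → 2 s.f., 3.65 → 3 s.f., 6.79 → 3 s.f.; limit is 2.
Rounded to 2 significant figures: 1.0 × 10².

1.0 × 10²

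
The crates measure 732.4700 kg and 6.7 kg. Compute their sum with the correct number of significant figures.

732.4700 kg + 6.7 kg = 739.1700 kg.
Addition/subtraction keeps the fewest decimal places: 732.4700 → 4 decimal places, 6.7 → 1 decimal place; limit is 1.
Rounded to 1 decimal place: 739.2 kg.

739.2 kg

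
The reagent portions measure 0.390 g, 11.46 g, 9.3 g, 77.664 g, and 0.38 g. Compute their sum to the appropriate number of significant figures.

0.390 g + 11.46 g + 9.3 g + 77.664 g + 0.38 g = 99.194 g.
Addition/subtraction keeps the fewest decimal places: 0.390 → 3 decimal places, 11.46 → 2 decimal places, 9.3 → 1 decimal place, 77.664 → 3 decimal places, 0.38 → 2 decimal places; limit is 1.
Rounded to 1 decimal place: 99.2 g.

99.2 g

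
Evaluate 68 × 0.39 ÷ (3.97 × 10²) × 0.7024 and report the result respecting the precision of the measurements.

68 × 0.39 ÷ (3.97 × 10²) × 0.7024 = 0.0469210277078…
Multiplication/division keeps the fewest significant figures: 68 → 2 s.f., 0.39 → 2 s.f., 3.97 × 10² → 3 s.f., 0.7024 → 4 s.f.; limit is 2.
Rounded to 2 significant figures: 0.047.

0.047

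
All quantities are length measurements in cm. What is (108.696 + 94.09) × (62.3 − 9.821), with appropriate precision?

108.696 + 94.09 = 202.786, limited to 2 d.p. → 5 s.f.; 62.3 − 9.821 = 52.479, limited to 1 d.p. → 3 s.f.
Carrying full precision, 202.786 × 52.479 = 10642.006494; keep min(5, 3) = 3 s.f.
Rounded to 3 significant figures: 1.06 × 10^4 cm².

1.06 × 10^4 cm²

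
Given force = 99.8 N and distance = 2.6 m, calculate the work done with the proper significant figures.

2.6 × 10^2 J

work done = 99.8 N × 2.6 m = 259.48 J.
99.8 has 3 significant figures; 2.6 has 2.
Division/multiplication keeps the fewest: 2 significant figures.
Rounded: 2.6 × 10^2 J.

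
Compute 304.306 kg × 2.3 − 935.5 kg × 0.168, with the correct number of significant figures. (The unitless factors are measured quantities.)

5.4 × 10² kg

304.306 × 2.3 = 699.9038 → 7.0 × 10² kg (2 s.f., last digit at the 10^1 place).
935.5 × 0.168 = 157.164 → 157 kg (3 s.f., last digit at the 10^0 place).
Difference: 542.7398 kg; keep the coarser place, 10^1.
Result: 5.4 × 10² kg.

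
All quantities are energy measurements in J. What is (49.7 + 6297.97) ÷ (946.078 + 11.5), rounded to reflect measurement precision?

49.7 + 6297.97 = 6347.67, limited to 1 d.p. → 5 s.f.; 946.078 + 11.5 = 957.578, limited to 1 d.p. → 4 s.f.
Carrying full precision, 6347.67 ÷ 957.578 = 6.62888036275…; keep min(5, 4) = 4 s.f.
Rounded to 4 significant figures: 6.629.

6.629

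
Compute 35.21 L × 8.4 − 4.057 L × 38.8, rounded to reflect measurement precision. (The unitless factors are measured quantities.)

35.21 × 8.4 = 295.764 → 3.0 × 10^2 L (2 s.f., last digit at the 10^1 place).
4.057 × 38.8 = 157.4116 → 157 L (3 s.f., last digit at the 10^0 place).
Difference: 138.3524 L; keep the coarser place, 10^1.
Result: 1.4 × 10^2 L.

1.4 × 10^2 L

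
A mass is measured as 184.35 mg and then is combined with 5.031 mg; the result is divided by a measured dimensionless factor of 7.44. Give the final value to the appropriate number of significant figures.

25.5 mg

184.35 mg + 5.031 mg = 189.381 mg; the sum is limited to 2 decimal places (5 s.f.).
Carrying full precision, 189.381 ÷ 7.44 = 25.4544354839… mg; 7.44 has 3 s.f., so the result keeps min(5, 3) = 3 s.f.
Rounded to 3 significant figures: 25.5 mg.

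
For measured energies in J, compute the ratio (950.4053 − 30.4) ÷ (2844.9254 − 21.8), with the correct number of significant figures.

950.4053 − 30.4 = 920.0053, limited to 1 d.p. → 4 s.f.; 2844.9254 − 21.8 = 2823.1254, limited to 1 d.p. → 5 s.f.
Carrying full precision, 920.0053 ÷ 2823.1254 = 0.325881840034…; keep min(4, 5) = 4 s.f.
Rounded to 4 significant figures: 3.259 × 10⁻¹.

3.259 × 10⁻¹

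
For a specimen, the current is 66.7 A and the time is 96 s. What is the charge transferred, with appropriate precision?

6.4 × 10^3 C

charge transferred = 66.7 A × 96 s = 6403.2 C.
66.7 has 3 significant figures; 96 has 2.
Division/multiplication keeps the fewest: 2 significant figures.
Rounded: 6.4 × 10^3 C.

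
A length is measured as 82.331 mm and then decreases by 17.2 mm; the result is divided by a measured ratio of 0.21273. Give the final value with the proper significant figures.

306 mm

82.331 mm − 17.2 mm = 65.131 mm; the difference is limited to 1 decimal place (3 s.f.).
Carrying full precision, 65.131 ÷ 0.21273 = 306.167442298… mm; 0.21273 has 5 s.f., so the result keeps min(3, 5) = 3 s.f.
Rounded to 3 significant figures: 306 mm.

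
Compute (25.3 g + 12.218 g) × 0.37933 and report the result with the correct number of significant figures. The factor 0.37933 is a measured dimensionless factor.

14.2 g

25.3 g + 12.218 g = 37.518 g; the sum is limited to 1 decimal place (3 s.f.).
Carrying full precision, 37.518 × 0.37933 = 14.23170294 g; 0.37933 has 5 s.f., so the result keeps min(3, 5) = 3 s.f.
Rounded to 3 significant figures: 14.2 g.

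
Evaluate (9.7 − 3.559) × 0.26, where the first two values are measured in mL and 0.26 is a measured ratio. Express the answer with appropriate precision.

9.7 mL − 3.559 mL = 6.141 mL; the difference is limited to 1 decimal place (2 s.f.).
Carrying full precision, 6.141 × 0.26 = 1.59666 mL; 0.26 has 2 s.f., so the result keeps min(2, 2) = 2 s.f.
Rounded to 2 significant figures: 1.6 mL.

1.6 mL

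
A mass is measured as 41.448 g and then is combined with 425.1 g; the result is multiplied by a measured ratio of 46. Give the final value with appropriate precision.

41.448 g + 425.1 g = 466.548 g; the sum is limited to 1 decimal place (4 s.f.).
Carrying full precision, 466.548 × 46 = 21461.208 g; 46 has 2 s.f., so the result keeps min(4, 2) = 2 s.f.
Rounded to 2 significant figures: 2.1 × 10⁴ g.

2.1 × 10⁴ g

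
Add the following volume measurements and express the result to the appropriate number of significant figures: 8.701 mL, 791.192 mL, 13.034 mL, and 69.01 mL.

881.94 mL

8.701 mL + 791.192 mL + 13.034 mL + 69.01 mL = 881.937 mL.
Addition/subtraction keeps the fewest decimal places: 8.701 → 3 decimal places, 791.192 → 3 decimal places, 13.034 → 3 decimal places, 69.01 → 2 decimal places; limit is 2.
Rounded to 2 decimal places: 881.94 mL.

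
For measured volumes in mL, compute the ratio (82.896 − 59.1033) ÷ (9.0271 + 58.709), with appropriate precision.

82.896 − 59.1033 = 23.7927, limited to 3 d.p. → 5 s.f.; 9.0271 + 58.709 = 67.7361, limited to 3 d.p. → 5 s.f.
Carrying full precision, 23.7927 ÷ 67.7361 = 0.351255829609…; keep min(5, 5) = 5 s.f.
Rounded to 5 significant figures: 0.35126.

0.35126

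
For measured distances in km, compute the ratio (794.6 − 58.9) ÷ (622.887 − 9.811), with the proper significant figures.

794.6 − 58.9 = 735.7, limited to 1 d.p. → 4 s.f.; 622.887 − 9.811 = 613.076, limited to 3 d.p. → 6 s.f.
Carrying full precision, 735.7 ÷ 613.076 = 1.20001435385…; keep min(4, 6) = 4 s.f.
Rounded to 4 significant figures: 1.200.

1.200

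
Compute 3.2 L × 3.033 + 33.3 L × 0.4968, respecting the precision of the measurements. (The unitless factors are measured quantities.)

26.2 L

3.2 × 3.033 = 9.7056 → 9.7 L (2 s.f., last digit at the 10^-1 place).
33.3 × 0.4968 = 16.54344 → 16.5 L (3 s.f., last digit at the 10^-1 place).
Sum: 26.24904 L; keep the coarser place, 10^-1.
Result: 26.2 L.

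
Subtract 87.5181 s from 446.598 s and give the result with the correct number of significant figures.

446.598 s − 87.5181 s = 359.0799 s.
Addition/subtraction keeps the fewest decimal places: 446.598 → 3 decimal places, 87.5181 → 4 decimal places; limit is 3.
Rounded to 3 decimal places: 3.59080 × 10^2 s.

3.59080 × 10^2 s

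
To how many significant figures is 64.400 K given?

5

64.400: trailing zeros after a decimal point are significant.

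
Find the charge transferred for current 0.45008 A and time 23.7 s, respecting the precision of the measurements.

10.7 C

charge transferred = 0.45008 A × 23.7 s = 10.666896 C.
0.45008 has 5 significant figures; 23.7 has 3.
Division/multiplication keeps the fewest: 3 significant figures.
Rounded: 10.7 C.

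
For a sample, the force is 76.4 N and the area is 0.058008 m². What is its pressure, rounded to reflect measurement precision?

pressure = 76.4 N ÷ 0.058008 m² = 1317.0597159… Pa.
76.4 has 3 significant figures; 0.058008 has 5.
Division/multiplication keeps the fewest: 3 significant figures.
Rounded: 1.32 × 10³ Pa.

1.32 × 10³ Pa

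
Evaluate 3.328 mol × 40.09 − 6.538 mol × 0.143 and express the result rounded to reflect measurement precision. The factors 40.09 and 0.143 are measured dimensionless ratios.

3.328 × 40.09 = 133.41952 → 133.4 mol (4 s.f., last digit at the 10^-1 place).
6.538 × 0.143 = 0.934934 → 0.935 mol (3 s.f., last digit at the 10^-3 place).
Difference: 132.484586 mol; keep the coarser place, 10^-1.
Result: 132.5 mol.

132.5 mol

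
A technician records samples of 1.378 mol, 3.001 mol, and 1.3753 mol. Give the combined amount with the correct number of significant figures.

1.378 mol + 3.001 mol + 1.3753 mol = 5.7543 mol.
Addition/subtraction keeps the fewest decimal places: 1.378 → 3 decimal places, 3.001 → 3 decimal places, 1.3753 → 4 decimal places; limit is 3.
Rounded to 3 decimal places: 5.754 mol.

5.754 mol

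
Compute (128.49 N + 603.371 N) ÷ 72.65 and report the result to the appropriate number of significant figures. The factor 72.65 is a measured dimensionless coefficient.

10.07 N

128.49 N + 603.371 N = 731.861 N; the sum is limited to 2 decimal places (5 s.f.).
Carrying full precision, 731.861 ÷ 72.65 = 10.0737921542… N; 72.65 has 4 s.f., so the result keeps min(5, 4) = 4 s.f.
Rounded to 4 significant figures: 10.07 N.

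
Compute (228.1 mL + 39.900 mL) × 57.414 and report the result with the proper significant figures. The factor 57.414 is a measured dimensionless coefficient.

1.539 × 10⁴ mL

228.1 mL + 39.900 mL = 268.000 mL; the sum is limited to 1 decimal place (4 s.f.).
Carrying full precision, 268.000 × 57.414 = 15386.952 mL; 57.414 has 5 s.f., so the result keeps min(4, 5) = 4 s.f.
Rounded to 4 significant figures: 1.539 × 10⁴ mL.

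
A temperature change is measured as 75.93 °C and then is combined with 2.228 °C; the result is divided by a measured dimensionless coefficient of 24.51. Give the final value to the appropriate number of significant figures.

3.189 °C

75.93 °C + 2.228 °C = 78.158 °C; the sum is limited to 2 decimal places (4 s.f.).
Carrying full precision, 78.158 ÷ 24.51 = 3.18882088943… °C; 24.51 has 4 s.f., so the result keeps min(4, 4) = 4 s.f.
Rounded to 4 significant figures: 3.189 °C.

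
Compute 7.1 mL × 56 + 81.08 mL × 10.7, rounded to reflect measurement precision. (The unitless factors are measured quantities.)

1.27 × 10^3 mL

7.1 × 56 = 397.6 → 4.0 × 10^2 mL (2 s.f., last digit at the 10^1 place).
81.08 × 10.7 = 867.556 → 868 mL (3 s.f., last digit at the 10^0 place).
Sum: 1265.156 mL; keep the coarser place, 10^1.
Result: 1.27 × 10^3 mL.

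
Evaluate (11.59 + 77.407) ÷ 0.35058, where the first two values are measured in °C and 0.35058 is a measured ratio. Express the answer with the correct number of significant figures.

253.9 °C

11.59 °C + 77.407 °C = 88.997 °C; the sum is limited to 2 decimal places (4 s.f.).
Carrying full precision, 88.997 ÷ 0.35058 = 253.856466427… °C; 0.35058 has 5 s.f., so the result keeps min(4, 5) = 4 s.f.
Rounded to 4 significant figures: 253.9 °C.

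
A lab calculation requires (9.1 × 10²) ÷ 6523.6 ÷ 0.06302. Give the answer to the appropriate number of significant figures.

(9.1 × 10²) ÷ 6523.6 ÷ 0.06302 = 2.21348034242…
Multiplication/division keeps the fewest significant figures: 9.1 × 10² → 2 s.f., 6523.6 → 5 s.f., 0.06302 → 4 s.f.; limit is 2.
Rounded to 2 significant figures: 2.2.

2.2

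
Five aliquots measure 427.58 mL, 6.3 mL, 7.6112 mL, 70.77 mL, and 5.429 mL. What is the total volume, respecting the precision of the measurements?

517.7 mL

427.58 mL + 6.3 mL + 7.6112 mL + 70.77 mL + 5.429 mL = 517.6902 mL.
Addition/subtraction keeps the fewest decimal places: 427.58 → 2 decimal places, 6.3 → 1 decimal place, 7.6112 → 4 decimal places, 70.77 → 2 decimal places, 5.429 → 3 decimal places; limit is 1.
Rounded to 1 decimal place: 517.7 mL.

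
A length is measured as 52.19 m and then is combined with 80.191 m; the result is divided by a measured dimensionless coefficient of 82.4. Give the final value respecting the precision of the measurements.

1.61 m

52.19 m + 80.191 m = 132.381 m; the sum is limited to 2 decimal places (5 s.f.).
Carrying full precision, 132.381 ÷ 82.4 = 1.60656553398… m; 82.4 has 3 s.f., so the result keeps min(5, 3) = 3 s.f.
Rounded to 3 significant figures: 1.61 m.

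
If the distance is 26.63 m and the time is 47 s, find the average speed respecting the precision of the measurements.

0.57 m/s

average speed = 26.63 m ÷ 47 s = 0.566595744681… m/s.
26.63 has 4 significant figures; 47 has 2.
Division/multiplication keeps the fewest: 2 significant figures.
Rounded: 0.57 m/s.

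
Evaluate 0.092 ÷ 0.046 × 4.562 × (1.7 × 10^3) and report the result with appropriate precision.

0.092 ÷ 0.046 × 4.562 × (1.7 × 10^3) = 15510.8
Multiplication/division keeps the fewest significant figures: 0.092 → 2 s.f., 0.046 → 2 s.f., 4.562 → 4 s.f., 1.7 × 10^3 → 2 s.f.; limit is 2.
Rounded to 2 significant figures: 1.6 × 10^4.

1.6 × 10^4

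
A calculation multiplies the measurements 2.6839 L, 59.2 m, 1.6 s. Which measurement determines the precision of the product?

2.6839 L → 5 s.f.; 59.2 m → 3 s.f.; 1.6 s → 2 s.f.
The fewest is 2 significant figures, from 1.6 s.

1.6 s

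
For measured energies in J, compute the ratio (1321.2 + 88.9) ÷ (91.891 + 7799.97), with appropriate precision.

0.17868

1321.2 + 88.9 = 1410.1, limited to 1 d.p. → 5 s.f.; 91.891 + 7799.97 = 7891.861, limited to 2 d.p. → 6 s.f.
Carrying full precision, 1410.1 ÷ 7891.861 = 0.178677754208…; keep min(5, 6) = 5 s.f.
Rounded to 5 significant figures: 0.17868.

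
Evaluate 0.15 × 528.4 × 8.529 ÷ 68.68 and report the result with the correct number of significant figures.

0.15 × 528.4 × 8.529 ÷ 68.68 = 9.84287332557…
Multiplication/division keeps the fewest significant figures: 0.15 → 2 s.f., 528.4 → 4 s.f., 8.529 → 4 s.f., 68.68 → 4 s.f.; limit is 2.
Rounded to 2 significant figures: 9.8.

9.8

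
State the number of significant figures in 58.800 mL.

58.800: trailing zeros after a decimal point are significant.

5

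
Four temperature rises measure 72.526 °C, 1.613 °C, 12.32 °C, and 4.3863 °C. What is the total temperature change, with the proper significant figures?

90.85 °C

72.526 °C + 1.613 °C + 12.32 °C + 4.3863 °C = 90.8453 °C.
Addition/subtraction keeps the fewest decimal places: 72.526 → 3 decimal places, 1.613 → 3 decimal places, 12.32 → 2 decimal places, 4.3863 → 4 decimal places; limit is 2.
Rounded to 2 decimal places: 90.85 °C.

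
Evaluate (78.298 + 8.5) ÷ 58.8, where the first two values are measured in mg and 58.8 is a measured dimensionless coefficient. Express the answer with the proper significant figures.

78.298 mg + 8.5 mg = 86.798 mg; the sum is limited to 1 decimal place (3 s.f.).
Carrying full precision, 86.798 ÷ 58.8 = 1.47615646259… mg; 58.8 has 3 s.f., so the result keeps min(3, 3) = 3 s.f.
Rounded to 3 significant figures: 1.48 mg.

1.48 mg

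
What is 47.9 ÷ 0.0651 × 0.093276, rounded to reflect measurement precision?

47.9 ÷ 0.0651 × 0.093276 = 68.6316497696…
Multiplication/division keeps the fewest significant figures: 47.9 → 3 s.f., 0.0651 → 3 s.f., 0.093276 → 5 s.f.; limit is 3.
Rounded to 3 significant figures: 68.6.

68.6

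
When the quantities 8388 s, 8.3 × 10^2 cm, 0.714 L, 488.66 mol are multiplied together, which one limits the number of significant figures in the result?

8.3 × 10^2 cm

8388 s → 4 s.f.; 8.3 × 10^2 cm → 2 s.f.; 0.714 L → 3 s.f.; 488.66 mol → 5 s.f.
The fewest is 2 significant figures, from 8.3 × 10^2 cm.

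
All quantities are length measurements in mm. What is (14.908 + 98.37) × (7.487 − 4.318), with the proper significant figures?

3.590 × 10^2 mm²

14.908 + 98.37 = 113.278, limited to 2 d.p. → 5 s.f.; 7.487 − 4.318 = 3.169, limited to 3 d.p. → 4 s.f.
Carrying full precision, 113.278 × 3.169 = 358.977982; keep min(5, 4) = 4 s.f.
Rounded to 4 significant figures: 3.590 × 10^2 mm².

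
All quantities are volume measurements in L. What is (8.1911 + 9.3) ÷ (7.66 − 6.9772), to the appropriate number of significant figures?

26

8.1911 + 9.3 = 17.4911, limited to 1 d.p. → 3 s.f.; 7.66 − 6.9772 = 0.6828, limited to 2 d.p. → 2 s.f.
Carrying full precision, 17.4911 ÷ 0.6828 = 25.616725249…; keep min(3, 2) = 2 s.f.
Rounded to 2 significant figures: 26.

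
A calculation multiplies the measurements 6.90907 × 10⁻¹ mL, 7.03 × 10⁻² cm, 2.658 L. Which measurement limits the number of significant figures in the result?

6.90907 × 10⁻¹ mL → 6 s.f.; 7.03 × 10⁻² cm → 3 s.f.; 2.658 L → 4 s.f.
The fewest is 3 significant figures, from 7.03 × 10⁻² cm.

7.03 × 10⁻² cm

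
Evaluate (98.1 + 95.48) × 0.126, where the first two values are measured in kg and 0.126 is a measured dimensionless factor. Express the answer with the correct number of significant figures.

98.1 kg + 95.48 kg = 193.58 kg; the sum is limited to 1 decimal place (4 s.f.).
Carrying full precision, 193.58 × 0.126 = 24.39108 kg; 0.126 has 3 s.f., so the result keeps min(4, 3) = 3 s.f.
Rounded to 3 significant figures: 24.4 kg.

24.4 kg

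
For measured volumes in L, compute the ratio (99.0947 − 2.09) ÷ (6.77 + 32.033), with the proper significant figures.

99.0947 − 2.09 = 97.0047, limited to 2 d.p. → 4 s.f.; 6.77 + 32.033 = 38.803, limited to 2 d.p. → 4 s.f.
Carrying full precision, 97.0047 ÷ 38.803 = 2.49992784063…; keep min(4, 4) = 4 s.f.
Rounded to 4 significant figures: 2.500.

2.500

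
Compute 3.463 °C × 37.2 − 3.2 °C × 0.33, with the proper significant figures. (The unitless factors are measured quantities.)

3.463 × 37.2 = 128.8236 → 129 °C (3 s.f., last digit at the 10^0 place).
3.2 × 0.33 = 1.056 → 1.1 °C (2 s.f., last digit at the 10^-1 place).
Difference: 127.7676 °C; keep the coarser place, 10^0.
Result: 1.28 × 10² °C.

1.28 × 10² °C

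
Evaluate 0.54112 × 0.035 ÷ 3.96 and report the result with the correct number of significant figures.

0.54112 × 0.035 ÷ 3.96 = 0.00478262626263…
Multiplication/division keeps the fewest significant figures: 0.54112 → 5 s.f., 0.035 → 2 s.f., 3.96 → 3 s.f.; limit is 2.
Rounded to 2 significant figures: 0.0048.

0.0048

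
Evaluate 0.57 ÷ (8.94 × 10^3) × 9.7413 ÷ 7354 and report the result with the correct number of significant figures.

8.4 × 10^-8

0.57 ÷ (8.94 × 10^3) × 9.7413 ÷ 7354 = 8.44560235675 × 10^-8…
Multiplication/division keeps the fewest significant figures: 0.57 → 2 s.f., 8.94 × 10^3 → 3 s.f., 9.7413 → 5 s.f., 7354 → 4 s.f.; limit is 2.
Rounded to 2 significant figures: 8.4 × 10^-8.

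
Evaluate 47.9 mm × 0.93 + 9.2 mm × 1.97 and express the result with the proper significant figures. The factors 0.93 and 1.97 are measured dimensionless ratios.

63 mm

47.9 × 0.93 = 44.547 → 45 mm (2 s.f., last digit at the 10^0 place).
9.2 × 1.97 = 18.124 → 18 mm (2 s.f., last digit at the 10^0 place).
Sum: 62.671 mm; keep the coarser place, 10^0.
Result: 63 mm.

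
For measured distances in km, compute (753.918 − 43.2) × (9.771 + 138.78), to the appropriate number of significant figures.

753.918 − 43.2 = 710.718, limited to 1 d.p. → 4 s.f.; 9.771 + 138.78 = 148.551, limited to 2 d.p. → 5 s.f.
Carrying full precision, 710.718 × 148.551 = 105577.869618; keep min(4, 5) = 4 s.f.
Rounded to 4 significant figures: 1.056 × 10⁵ km².

1.056 × 10⁵ km²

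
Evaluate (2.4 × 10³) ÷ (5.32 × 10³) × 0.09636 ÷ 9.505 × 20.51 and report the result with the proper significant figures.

(2.4 × 10³) ÷ (5.32 × 10³) × 0.09636 ÷ 9.505 × 20.51 = 0.0938015338188…
Multiplication/division keeps the fewest significant figures: 2.4 × 10³ → 2 s.f., 5.32 × 10³ → 3 s.f., 0.09636 → 4 s.f., 9.505 → 4 s.f., 20.51 → 4 s.f.; limit is 2.
Rounded to 2 significant figures: 0.094.

0.094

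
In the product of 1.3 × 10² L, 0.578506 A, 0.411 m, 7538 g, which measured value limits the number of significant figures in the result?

1.3 × 10² L

1.3 × 10² L → 2 s.f.; 0.578506 A → 6 s.f.; 0.411 m → 3 s.f.; 7538 g → 4 s.f.
The fewest is 2 significant figures, from 1.3 × 10² L.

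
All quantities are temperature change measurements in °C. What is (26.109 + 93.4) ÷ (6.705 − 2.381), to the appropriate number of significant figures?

26.109 + 93.4 = 119.509, limited to 1 d.p. → 4 s.f.; 6.705 − 2.381 = 4.324, limited to 3 d.p. → 4 s.f.
Carrying full precision, 119.509 ÷ 4.324 = 27.6385291397…; keep min(4, 4) = 4 s.f.
Rounded to 4 significant figures: 27.64.

27.64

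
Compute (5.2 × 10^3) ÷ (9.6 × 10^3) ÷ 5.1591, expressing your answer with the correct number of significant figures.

0.10

(5.2 × 10^3) ÷ (9.6 × 10^3) ÷ 5.1591 = 0.104992472847…
Multiplication/division keeps the fewest significant figures: 5.2 × 10^3 → 2 s.f., 9.6 × 10^3 → 2 s.f., 5.1591 → 5 s.f.; limit is 2.
Rounded to 2 significant figures: 0.10.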